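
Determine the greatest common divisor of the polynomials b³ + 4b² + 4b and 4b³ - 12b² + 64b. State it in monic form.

b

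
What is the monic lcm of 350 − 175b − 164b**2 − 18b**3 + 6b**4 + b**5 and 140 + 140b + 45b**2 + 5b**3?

Repeated division with remainder:
  b**5 + 6b**4 − 18b**3 − 164b**2 − 175b + 350 = ((1/5)b**2 − (3/5)b − 19/5)(5b**3 + 45b**2 + 140b + 140) + (63b**2 + 441b + 882)
  5b**3 + 45b**2 + 140b + 140 = ((5/63)b + 10/63)(63b**2 + 441b + 882) + (0)
Last nonzero remainder: 63b**2 + 441b + 882. Dividing through by 63 gives the monic gcd b**2 + 7b + 14.
Then lcm(f, g) = f·g / gcd(f, g); expanding and making the result monic gives the answer.

700 − 503b**2 − 200b**3 − 6b**4 + 8b**5 + b**6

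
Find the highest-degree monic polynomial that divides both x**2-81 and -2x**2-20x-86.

Repeated division with remainder:
  x**2-81 = (-1/2)(-2x**2-20x-86) + (-10x-124)
  -2x**2-20x-86 = ((1/5)x-12/25)(-10x-124) + (-3638/25)
  -10x-124 = ((125/1819)x+1550/1819)(-3638/25) + (0)
The last nonzero remainder is the constant -3638/25, so the polynomials are coprime and gcd = 1.

1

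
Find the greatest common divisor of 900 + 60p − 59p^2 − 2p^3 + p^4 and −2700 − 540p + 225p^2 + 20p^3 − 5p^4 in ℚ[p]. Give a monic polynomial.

Euclidean algorithm in ℚ[p]:
  p^4 − 2p^3 − 59p^2 + 60p + 900 = (−1/5)(−5p^4 + 20p^3 + 225p^2 − 540p − 2700) + (2p^3 − 14p^2 − 48p + 360)
  −5p^4 + 20p^3 + 225p^2 − 540p − 2700 = (−(5/2)p − 15/2)(2p^3 − 14p^2 − 48p + 360) + (0)
Last nonzero remainder: 2p^3 − 14p^2 − 48p + 360. Dividing through by 2 gives the monic gcd p^3 − 7p^2 − 24p + 180.

180 − 24p − 7p^2 + p^3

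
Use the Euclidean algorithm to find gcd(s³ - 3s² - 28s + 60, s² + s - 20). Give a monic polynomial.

Apply the Euclidean algorithm:
  s³ - 3s² - 28s + 60 = (s - 4)(s² + s - 20) + (-4s - 20)
  s² + s - 20 = (-(1/4)s + 1)(-4s - 20) + (0)
Last nonzero remainder: -4s - 20. Dividing through by -4 gives the monic gcd s + 5.

s + 5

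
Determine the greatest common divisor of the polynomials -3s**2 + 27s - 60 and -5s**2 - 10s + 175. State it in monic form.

s - 5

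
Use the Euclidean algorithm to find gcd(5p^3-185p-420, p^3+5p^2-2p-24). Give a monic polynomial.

By polynomial division,
  5p^3-185p-420 = (5)(p^3+5p^2-2p-24) + (-25p^2-175p-300)
  p^3+5p^2-2p-24 = (-(1/25)p+2/25)(-25p^2-175p-300) + (0)
Last nonzero remainder: -25p^2-175p-300. Dividing through by -25 gives the monic gcd p^2+7p+12.

p^2+7p+12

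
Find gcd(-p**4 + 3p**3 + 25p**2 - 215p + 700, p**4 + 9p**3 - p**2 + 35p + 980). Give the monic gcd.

Repeated division with remainder:
  -p**4 + 3p**3 + 25p**2 - 215p + 700 = (-1)(p**4 + 9p**3 - p**2 + 35p + 980) + (12p**3 + 24p**2 - 180p + 1680)
  p**4 + 9p**3 - p**2 + 35p + 980 = ((1/12)p + 7/12)(12p**3 + 24p**2 - 180p + 1680) + (0)
Last nonzero remainder: 12p**3 + 24p**2 - 180p + 1680. Dividing through by 12 gives the monic gcd p**3 + 2p**2 - 15p + 140.

p**3 + 2p**2 - 15p + 140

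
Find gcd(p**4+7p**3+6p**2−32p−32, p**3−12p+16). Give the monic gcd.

Repeated division with remainder:
  p**4+7p**3+6p**2−32p−32 = (p+7)(p**3−12p+16) + (18p**2+36p−144)
  p**3−12p+16 = ((1/18)p−1/9)(18p**2+36p−144) + (0)
Last nonzero remainder: 18p**2+36p−144. Dividing through by 18 gives the monic gcd p**2+2p−8.

p**2+2p−8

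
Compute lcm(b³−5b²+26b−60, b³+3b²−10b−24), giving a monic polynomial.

b⁵+b⁴+4b³+56b²−152b−480

By polynomial division,
  b³−5b²+26b−60 = (b³+3b²−10b−24) + (−8b²+36b−36)
  b³+3b²−10b−24 = (−(1/8)b−15/16)(−8b²+36b−36) + ((77/4)b−231/4)
  −8b²+36b−36 = (−(32/77)b+48/77)((77/4)b−231/4) + (0)
Last nonzero remainder: (77/4)b−231/4. Dividing through by 77/4 gives the monic gcd b−3.
Then lcm(f, g) = f·g / gcd(f, g); expanding and making the result monic gives the answer.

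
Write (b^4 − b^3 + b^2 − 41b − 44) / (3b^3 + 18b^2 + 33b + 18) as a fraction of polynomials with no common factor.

Apply the Euclidean algorithm:
  b^4 − b^3 + b^2 − 41b − 44 = ((1/3)b − 7/3)(3b^3 + 18b^2 + 33b + 18) + (32b^2 + 30b − 2)
  3b^3 + 18b^2 + 33b + 18 = ((3/32)b + 243/512)(32b^2 + 30b − 2) + ((4851/256)b + 4851/256)
  32b^2 + 30b − 2 = ((8192/4851)b − 512/4851)((4851/256)b + 4851/256) + (0)
Last nonzero remainder: (4851/256)b + 4851/256. Dividing through by 4851/256 gives the monic gcd b + 1.
Cancel b + 1 from numerator and denominator to get the reduced form.

(b^3 − 2b^2 + 3b − 44)/(3b^2 + 15b + 18)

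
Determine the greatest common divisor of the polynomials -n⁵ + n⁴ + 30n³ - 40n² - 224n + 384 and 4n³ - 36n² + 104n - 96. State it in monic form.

n³ - 9n² + 26n - 24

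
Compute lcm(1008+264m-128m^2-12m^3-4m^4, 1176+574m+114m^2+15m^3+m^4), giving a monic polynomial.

-7056-4620m-82m^2+370m^3+93m^4+14m^5+m^6

Euclidean algorithm in ℚ[m]:
  -4m^4-12m^3-128m^2+264m+1008 = (-4)(m^4+15m^3+114m^2+574m+1176) + (48m^3+328m^2+2560m+5712)
  m^4+15m^3+114m^2+574m+1176 = ((1/48)m+49/288)(48m^3+328m^2+2560m+5712) + ((175/36)m^2+(175/9)m+1225/6)
  48m^3+328m^2+2560m+5712 = ((1728/175)m+4896/175)((175/36)m^2+(175/9)m+1225/6) + (0)
Last nonzero remainder: (175/36)m^2+(175/9)m+1225/6. Dividing through by 175/36 gives the monic gcd m^2+4m+42.
Then lcm(f, g) = f·g / gcd(f, g); expanding and making the result monic gives the answer.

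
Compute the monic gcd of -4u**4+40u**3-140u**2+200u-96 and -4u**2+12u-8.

Repeated division with remainder:
  -4u**4+40u**3-140u**2+200u-96 = (u**2-7u+12)(-4u**2+12u-8) + (0)
Last nonzero remainder: -4u**2+12u-8. Dividing through by -4 gives the monic gcd u**2-3u+2.

u**2-3u+2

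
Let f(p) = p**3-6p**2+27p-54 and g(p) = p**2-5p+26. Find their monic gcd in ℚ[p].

By polynomial division,
  p**3-6p**2+27p-54 = (p-1)(p**2-5p+26) + (-4p-28)
  p**2-5p+26 = (-(1/4)p+3)(-4p-28) + (110)
  -4p-28 = (-(2/55)p-14/55)(110) + (0)
The last nonzero remainder is the constant 110, so the polynomials are coprime and gcd = 1.

1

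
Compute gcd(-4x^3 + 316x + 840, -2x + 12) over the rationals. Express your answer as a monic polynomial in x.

By polynomial division,
  -4x^3 + 316x + 840 = (2x^2 + 12x - 86)(-2x + 12) + (1872)
  -2x + 12 = (-(1/936)x + 1/156)(1872) + (0)
The last nonzero remainder is the constant 1872, so the polynomials are coprime and gcd = 1.

1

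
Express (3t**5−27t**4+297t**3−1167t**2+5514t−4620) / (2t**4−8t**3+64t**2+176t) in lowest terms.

(3t**3−9t**2+111t−105)/(2t**2+4t)

By polynomial division,
  3t**5−27t**4+297t**3−1167t**2+5514t−4620 = ((3/2)t−15/2)(2t**4−8t**3+64t**2+176t) + (141t**3−951t**2+6834t−4620)
  2t**4−8t**3+64t**2+176t = ((2/141)t+86/2209)(141t**3−951t**2+6834t−4620) + ((9030/2209)t**2−(54180/2209)t+397320/2209)
  141t**3−951t**2+6834t−4620 = ((103823/3010)t−2209/86)((9030/2209)t**2−(54180/2209)t+397320/2209) + (0)
Last nonzero remainder: (9030/2209)t**2−(54180/2209)t+397320/2209. Dividing through by 9030/2209 gives the monic gcd t**2−6t+44.
Cancel t**2−6t+44 from numerator and denominator to get the reduced form.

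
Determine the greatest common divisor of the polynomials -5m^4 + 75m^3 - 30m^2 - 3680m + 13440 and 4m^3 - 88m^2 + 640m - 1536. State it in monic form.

Apply the Euclidean algorithm:
  -5m^4 + 75m^3 - 30m^2 - 3680m + 13440 = (-(5/4)m - 35/4)(4m^3 - 88m^2 + 640m - 1536) + (0)
Last nonzero remainder: 4m^3 - 88m^2 + 640m - 1536. Dividing through by 4 gives the monic gcd m^3 - 22m^2 + 160m - 384.

m^3 - 22m^2 + 160m - 384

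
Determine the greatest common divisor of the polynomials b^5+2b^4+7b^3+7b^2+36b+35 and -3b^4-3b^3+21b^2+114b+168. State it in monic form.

b^2+3b+7

Repeated division with remainder:
  b^5+2b^4+7b^3+7b^2+36b+35 = (-(1/3)b-1/3)(-3b^4-3b^3+21b^2+114b+168) + (13b^3+52b^2+130b+91)
  -3b^4-3b^3+21b^2+114b+168 = (-(3/13)b+9/13)(13b^3+52b^2+130b+91) + (15b^2+45b+105)
  13b^3+52b^2+130b+91 = ((13/15)b+13/15)(15b^2+45b+105) + (0)
Last nonzero remainder: 15b^2+45b+105. Dividing through by 15 gives the monic gcd b^2+3b+7.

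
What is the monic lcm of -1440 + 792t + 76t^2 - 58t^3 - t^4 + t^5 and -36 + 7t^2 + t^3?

-4320 + 936t + 1020t^2 - 98t^3 - 61t^4 + 2t^5 + t^6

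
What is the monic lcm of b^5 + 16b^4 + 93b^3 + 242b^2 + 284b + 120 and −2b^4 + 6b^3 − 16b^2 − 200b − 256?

Repeated division with remainder:
  b^5 + 16b^4 + 93b^3 + 242b^2 + 284b + 120 = (−(1/2)b − 19/2)(−2b^4 + 6b^3 − 16b^2 − 200b − 256) + (142b^3 − 10b^2 − 1744b − 2312)
  −2b^4 + 6b^3 − 16b^2 − 200b − 256 = (−(1/71)b + 208/5041)(142b^3 − 10b^2 − 1744b − 2312) + (−(202400/5041)b^2 − (809600/5041)b − 809600/5041)
  142b^3 − 10b^2 − 1744b − 2312 = (−(357911/101200)b + 1456849/101200)(−(202400/5041)b^2 − (809600/5041)b − 809600/5041) + (0)
Last nonzero remainder: −(202400/5041)b^2 − (809600/5041)b − 809600/5041. Dividing through by −202400/5041 gives the monic gcd b^2 + 4b + 4.
Then lcm(f, g) = f·g / gcd(f, g); expanding and making the result monic gives the answer.

b^7 + 9b^6 + 13b^5 + 103b^4 + 1566b^3 + 5876b^2 + 8248b + 3840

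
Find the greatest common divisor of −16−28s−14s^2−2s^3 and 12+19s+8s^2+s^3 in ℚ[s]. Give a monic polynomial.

By polynomial division,
  −2s^3−14s^2−28s−16 = (−2)(s^3+8s^2+19s+12) + (2s^2+10s+8)
  s^3+8s^2+19s+12 = ((1/2)s+3/2)(2s^2+10s+8) + (0)
Last nonzero remainder: 2s^2+10s+8. Dividing through by 2 gives the monic gcd s^2+5s+4.

4+5s+s^2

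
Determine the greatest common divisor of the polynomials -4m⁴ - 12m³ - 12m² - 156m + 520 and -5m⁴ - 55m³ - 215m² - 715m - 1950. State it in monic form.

m³ + 5m² + 13m + 65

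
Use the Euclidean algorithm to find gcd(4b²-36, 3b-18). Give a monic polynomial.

1

By polynomial division,
  4b²-36 = ((4/3)b+8)(3b-18) + (108)
  3b-18 = ((1/36)b-1/6)(108) + (0)
The last nonzero remainder is the constant 108, so the polynomials are coprime and gcd = 1.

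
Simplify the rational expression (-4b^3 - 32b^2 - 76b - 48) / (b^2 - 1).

Euclidean algorithm in ℚ[b]:
  -4b^3 - 32b^2 - 76b - 48 = (-4b - 32)(b^2 - 1) + (-80b - 80)
  b^2 - 1 = (-(1/80)b + 1/80)(-80b - 80) + (0)
Last nonzero remainder: -80b - 80. Dividing through by -80 gives the monic gcd b + 1.
Cancel b + 1 from numerator and denominator to get the reduced form.

(-4b^2 - 28b - 48)/(b - 1)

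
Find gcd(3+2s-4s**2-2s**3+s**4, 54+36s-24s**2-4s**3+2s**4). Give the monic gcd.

-3-2s+s**2

Apply the Euclidean algorithm:
  s**4-2s**3-4s**2+2s+3 = (1/2)(2s**4-4s**3-24s**2+36s+54) + (8s**2-16s-24)
  2s**4-4s**3-24s**2+36s+54 = ((1/4)s**2-9/4)(8s**2-16s-24) + (0)
Last nonzero remainder: 8s**2-16s-24. Dividing through by 8 gives the monic gcd s**2-2s-3.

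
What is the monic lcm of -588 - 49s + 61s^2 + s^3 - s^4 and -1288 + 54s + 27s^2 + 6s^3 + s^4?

Apply the Euclidean algorithm:
  -s^4 + s^3 + 61s^2 - 49s - 588 = (-1)(s^4 + 6s^3 + 27s^2 + 54s - 1288) + (7s^3 + 88s^2 + 5s - 1876)
  s^4 + 6s^3 + 27s^2 + 54s - 1288 = ((1/7)s - 46/49)(7s^3 + 88s^2 + 5s - 1876) + ((5336/49)s^2 + (16008/49)s - 21344/7)
  7s^3 + 88s^2 + 5s - 1876 = ((343/5336)s + 3283/5336)((5336/49)s^2 + (16008/49)s - 21344/7) + (0)
Last nonzero remainder: (5336/49)s^2 + (16008/49)s - 21344/7. Dividing through by 5336/49 gives the monic gcd s^2 + 3s - 28.
Then lcm(f, g) = f·g / gcd(f, g); expanding and making the result monic gives the answer.

27048 + 4018s - 2071s^2 - 180s^3 - 18s^4 + 2s^5 + s^6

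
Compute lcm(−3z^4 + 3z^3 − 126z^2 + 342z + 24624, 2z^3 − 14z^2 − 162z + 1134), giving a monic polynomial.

Apply the Euclidean algorithm:
  −3z^4 + 3z^3 − 126z^2 + 342z + 24624 = (−(3/2)z − 9)(2z^3 − 14z^2 − 162z + 1134) + (−495z^2 + 585z + 34830)
  2z^3 − 14z^2 − 162z + 1134 = (−(2/495)z + 128/5445)(−495z^2 + 585z + 34830) + (−(4238/121)z + 38142/121)
  −495z^2 + 585z + 34830 = ((59895/4238)z + 234135/2119)(−(4238/121)z + 38142/121) + (0)
Last nonzero remainder: −(4238/121)z + 38142/121. Dividing through by −4238/121 gives the monic gcd z − 9.
Then lcm(f, g) = f·g / gcd(f, g); expanding and making the result monic gives the answer.

z^6 + z^5 − 23z^4 + 33z^3 − 11082z^2 − 9234z + 517104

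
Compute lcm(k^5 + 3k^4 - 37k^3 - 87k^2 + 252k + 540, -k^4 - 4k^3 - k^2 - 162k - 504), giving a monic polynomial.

k^7 - 2k^6 - 24k^5 + 182k^4 - 349k^3 - 3156k^2 + 4356k + 15120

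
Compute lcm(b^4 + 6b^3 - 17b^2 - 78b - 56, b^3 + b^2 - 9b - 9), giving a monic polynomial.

b^6 + 6b^5 - 26b^4 - 132b^3 + 97b^2 + 702b + 504

Apply the Euclidean algorithm:
  b^4 + 6b^3 - 17b^2 - 78b - 56 = (b + 5)(b^3 + b^2 - 9b - 9) + (-13b^2 - 24b - 11)
  b^3 + b^2 - 9b - 9 = (-(1/13)b + 11/169)(-13b^2 - 24b - 11) + (-(1400/169)b - 1400/169)
  -13b^2 - 24b - 11 = ((2197/1400)b + 1859/1400)(-(1400/169)b - 1400/169) + (0)
Last nonzero remainder: -(1400/169)b - 1400/169. Dividing through by -1400/169 gives the monic gcd b + 1.
Then lcm(f, g) = f·g / gcd(f, g); expanding and making the result monic gives the answer.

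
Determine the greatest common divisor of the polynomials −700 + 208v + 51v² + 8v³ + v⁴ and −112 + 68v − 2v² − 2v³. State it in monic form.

−14 + 5v + v²

Repeated division with remainder:
  v⁴ + 8v³ + 51v² + 208v − 700 = (−(1/2)v − 7/2)(−2v³ − 2v² + 68v − 112) + (78v² + 390v − 1092)
  −2v³ − 2v² + 68v − 112 = (−(1/39)v + 4/39)(78v² + 390v − 1092) + (0)
Last nonzero remainder: 78v² + 390v − 1092. Dividing through by 78 gives the monic gcd v² + 5v − 14.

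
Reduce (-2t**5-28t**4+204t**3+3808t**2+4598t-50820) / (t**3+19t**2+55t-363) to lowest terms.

(-2t**3-12t**2+234t+1540)/(t+11)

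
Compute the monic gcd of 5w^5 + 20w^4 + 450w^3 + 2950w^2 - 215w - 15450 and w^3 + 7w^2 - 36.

w^2 + w - 6

Repeated division with remainder:
  5w^5 + 20w^4 + 450w^3 + 2950w^2 - 215w - 15450 = (5w^2 - 15w + 555)(w^3 + 7w^2 - 36) + (-755w^2 - 755w + 4530)
  w^3 + 7w^2 - 36 = (-(1/755)w - 6/755)(-755w^2 - 755w + 4530) + (0)
Last nonzero remainder: -755w^2 - 755w + 4530. Dividing through by -755 gives the monic gcd w^2 + w - 6.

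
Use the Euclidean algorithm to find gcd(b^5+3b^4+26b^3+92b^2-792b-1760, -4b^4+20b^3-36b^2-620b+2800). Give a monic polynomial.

b^2+b-20

By polynomial division,
  b^5+3b^4+26b^3+92b^2-792b-1760 = (-(1/4)b-2)(-4b^4+20b^3-36b^2-620b+2800) + (57b^3-135b^2-1332b+3840)
  -4b^4+20b^3-36b^2-620b+2800 = (-(4/57)b+200/1083)(57b^3-135b^2-1332b+3840) + (-(37740/361)b^2-(37740/361)b+754800/361)
  57b^3-135b^2-1332b+3840 = (-(6859/12580)b+5776/3145)(-(37740/361)b^2-(37740/361)b+754800/361) + (0)
Last nonzero remainder: -(37740/361)b^2-(37740/361)b+754800/361. Dividing through by -37740/361 gives the monic gcd b^2+b-20.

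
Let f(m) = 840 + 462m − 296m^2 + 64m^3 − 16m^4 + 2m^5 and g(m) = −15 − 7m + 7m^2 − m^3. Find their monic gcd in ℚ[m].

−5 − 4m + m^2

By polynomial division,
  2m^5 − 16m^4 + 64m^3 − 296m^2 + 462m + 840 = (−2m^2 + 2m − 36)(−m^3 + 7m^2 − 7m − 15) + (−60m^2 + 240m + 300)
  −m^3 + 7m^2 − 7m − 15 = ((1/60)m − 1/20)(−60m^2 + 240m + 300) + (0)
Last nonzero remainder: −60m^2 + 240m + 300. Dividing through by −60 gives the monic gcd m^2 − 4m − 5.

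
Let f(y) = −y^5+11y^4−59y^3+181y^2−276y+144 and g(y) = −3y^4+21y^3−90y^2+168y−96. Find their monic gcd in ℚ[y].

y^3−5y^2+20y−16

Euclidean algorithm in ℚ[y]:
  −y^5+11y^4−59y^3+181y^2−276y+144 = ((1/3)y−4/3)(−3y^4+21y^3−90y^2+168y−96) + (−y^3+5y^2−20y+16)
  −3y^4+21y^3−90y^2+168y−96 = (3y−6)(−y^3+5y^2−20y+16) + (0)
Last nonzero remainder: −y^3+5y^2−20y+16. Dividing through by −1 gives the monic gcd y^3−5y^2+20y−16.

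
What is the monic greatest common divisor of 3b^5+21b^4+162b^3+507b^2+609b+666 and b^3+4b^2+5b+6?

Repeated division with remainder:
  3b^5+21b^4+162b^3+507b^2+609b+666 = (3b^2+9b+111)(b^3+4b^2+5b+6) + (0)
The last nonzero remainder b^3+4b^2+5b+6 is already monic.

b^3+4b^2+5b+6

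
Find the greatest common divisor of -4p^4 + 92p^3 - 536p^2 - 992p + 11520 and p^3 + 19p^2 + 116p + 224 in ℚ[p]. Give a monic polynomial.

p + 4

Euclidean algorithm in ℚ[p]:
  -4p^4 + 92p^3 - 536p^2 - 992p + 11520 = (-4p + 168)(p^3 + 19p^2 + 116p + 224) + (-3264p^2 - 19584p - 26112)
  p^3 + 19p^2 + 116p + 224 = (-(1/3264)p - 13/3264)(-3264p^2 - 19584p - 26112) + (30p + 120)
  -3264p^2 - 19584p - 26112 = (-(544/5)p - 1088/5)(30p + 120) + (0)
Last nonzero remainder: 30p + 120. Dividing through by 30 gives the monic gcd p + 4.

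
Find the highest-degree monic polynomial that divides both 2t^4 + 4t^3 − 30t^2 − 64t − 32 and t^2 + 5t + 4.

t^2 + 5t + 4

By polynomial division,
  2t^4 + 4t^3 − 30t^2 − 64t − 32 = (2t^2 − 6t − 8)(t^2 + 5t + 4) + (0)
The last nonzero remainder t^2 + 5t + 4 is already monic.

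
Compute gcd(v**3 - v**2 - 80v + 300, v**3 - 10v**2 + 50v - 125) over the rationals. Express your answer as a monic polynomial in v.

Apply the Euclidean algorithm:
  v**3 - v**2 - 80v + 300 = (v**3 - 10v**2 + 50v - 125) + (9v**2 - 130v + 425)
  v**3 - 10v**2 + 50v - 125 = ((1/9)v + 40/81)(9v**2 - 130v + 425) + ((5425/81)v - 27125/81)
  9v**2 - 130v + 425 = ((729/5425)v - 1377/1085)((5425/81)v - 27125/81) + (0)
Last nonzero remainder: (5425/81)v - 27125/81. Dividing through by 5425/81 gives the monic gcd v - 5.

v - 5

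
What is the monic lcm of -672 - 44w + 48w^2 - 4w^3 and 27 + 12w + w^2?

Repeated division with remainder:
  -4w^3 + 48w^2 - 44w - 672 = (-4w + 96)(w^2 + 12w + 27) + (-1088w - 3264)
  w^2 + 12w + 27 = (-(1/1088)w - 9/1088)(-1088w - 3264) + (0)
Last nonzero remainder: -1088w - 3264. Dividing through by -1088 gives the monic gcd w + 3.
Then lcm(f, g) = f·g / gcd(f, g); expanding and making the result monic gives the answer.

1512 + 267w - 97w^2 - 3w^3 + w^4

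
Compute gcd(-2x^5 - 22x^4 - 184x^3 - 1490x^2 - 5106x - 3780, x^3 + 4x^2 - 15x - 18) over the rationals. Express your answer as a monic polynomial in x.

x^2 + 7x + 6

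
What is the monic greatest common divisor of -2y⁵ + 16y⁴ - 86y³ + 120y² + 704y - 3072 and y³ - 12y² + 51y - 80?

By polynomial division,
  -2y⁵ + 16y⁴ - 86y³ + 120y² + 704y - 3072 = (-2y² - 8y - 80)(y³ - 12y² + 51y - 80) + (-592y² + 4144y - 9472)
  y³ - 12y² + 51y - 80 = (-(1/592)y + 5/592)(-592y² + 4144y - 9472) + (0)
Last nonzero remainder: -592y² + 4144y - 9472. Dividing through by -592 gives the monic gcd y² - 7y + 16.

y² - 7y + 16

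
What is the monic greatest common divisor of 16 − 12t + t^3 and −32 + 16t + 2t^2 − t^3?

Repeated division with remainder:
  t^3 − 12t + 16 = (−1)(−t^3 + 2t^2 + 16t − 32) + (2t^2 + 4t − 16)
  −t^3 + 2t^2 + 16t − 32 = (−(1/2)t + 2)(2t^2 + 4t − 16) + (0)
Last nonzero remainder: 2t^2 + 4t − 16. Dividing through by 2 gives the monic gcd t^2 + 2t − 8.

−8 + 2t + t^2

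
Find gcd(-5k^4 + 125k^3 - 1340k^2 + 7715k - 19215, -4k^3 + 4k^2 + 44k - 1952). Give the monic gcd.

Euclidean algorithm in ℚ[k]:
  -5k^4 + 125k^3 - 1340k^2 + 7715k - 19215 = ((5/4)k - 30)(-4k^3 + 4k^2 + 44k - 1952) + (-1275k^2 + 11475k - 77775)
  -4k^3 + 4k^2 + 44k - 1952 = ((4/1275)k + 32/1275)(-1275k^2 + 11475k - 77775) + (0)
Last nonzero remainder: -1275k^2 + 11475k - 77775. Dividing through by -1275 gives the monic gcd k^2 - 9k + 61.

k^2 - 9k + 61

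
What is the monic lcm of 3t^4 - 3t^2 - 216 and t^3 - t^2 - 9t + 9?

t^5 - t^4 - t^3 + t^2 - 72t + 72

Euclidean algorithm in ℚ[t]:
  3t^4 - 3t^2 - 216 = (3t + 3)(t^3 - t^2 - 9t + 9) + (27t^2 - 243)
  t^3 - t^2 - 9t + 9 = ((1/27)t - 1/27)(27t^2 - 243) + (0)
Last nonzero remainder: 27t^2 - 243. Dividing through by 27 gives the monic gcd t^2 - 9.
Then lcm(f, g) = f·g / gcd(f, g); expanding and making the result monic gives the answer.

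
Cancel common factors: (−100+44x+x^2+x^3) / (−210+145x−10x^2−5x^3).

(−50−3x−x^2)/(−105+20x+5x^2)

Euclidean algorithm in ℚ[x]:
  x^3+x^2+44x−100 = (−1/5)(−5x^3−10x^2+145x−210) + (−x^2+73x−142)
  −5x^3−10x^2+145x−210 = (5x+375)(−x^2+73x−142) + (−26520x+53040)
  −x^2+73x−142 = ((1/26520)x−71/26520)(−26520x+53040) + (0)
Last nonzero remainder: −26520x+53040. Dividing through by −26520 gives the monic gcd x−2.
Cancel x−2 from numerator and denominator to get the reduced form.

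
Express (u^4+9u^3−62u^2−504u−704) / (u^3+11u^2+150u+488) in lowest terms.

(u^3+5u^2−82u−176)/(u^2+7u+122)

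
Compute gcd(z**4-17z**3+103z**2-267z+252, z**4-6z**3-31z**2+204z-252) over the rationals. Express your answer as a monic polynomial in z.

z**2-10z+21

Apply the Euclidean algorithm:
  z**4-17z**3+103z**2-267z+252 = (z**4-6z**3-31z**2+204z-252) + (-11z**3+134z**2-471z+504)
  z**4-6z**3-31z**2+204z-252 = (-(1/11)z-68/121)(-11z**3+134z**2-471z+504) + ((180/121)z**2-(1800/121)z+3780/121)
  -11z**3+134z**2-471z+504 = (-(1331/180)z+242/15)((180/121)z**2-(1800/121)z+3780/121) + (0)
Last nonzero remainder: (180/121)z**2-(1800/121)z+3780/121. Dividing through by 180/121 gives the monic gcd z**2-10z+21.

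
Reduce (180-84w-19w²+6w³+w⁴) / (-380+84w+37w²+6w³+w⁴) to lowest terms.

(-18+3w+w²)/(38+3w+w²)

Apply the Euclidean algorithm:
  w⁴+6w³-19w²-84w+180 = (w⁴+6w³+37w²+84w-380) + (-56w²-168w+560)
  w⁴+6w³+37w²+84w-380 = (-(1/56)w²-(3/56)w-19/28)(-56w²-168w+560) + (0)
Last nonzero remainder: -56w²-168w+560. Dividing through by -56 gives the monic gcd w²+3w-10.
Cancel w²+3w-10 from numerator and denominator to get the reduced form.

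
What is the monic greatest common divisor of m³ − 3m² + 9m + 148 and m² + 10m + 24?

Apply the Euclidean algorithm:
  m³ − 3m² + 9m + 148 = (m − 13)(m² + 10m + 24) + (115m + 460)
  m² + 10m + 24 = ((1/115)m + 6/115)(115m + 460) + (0)
Last nonzero remainder: 115m + 460. Dividing through by 115 gives the monic gcd m + 4.

m + 4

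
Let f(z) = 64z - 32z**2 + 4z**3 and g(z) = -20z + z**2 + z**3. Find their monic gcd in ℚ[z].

-4z + z**2

Euclidean algorithm in ℚ[z]:
  4z**3 - 32z**2 + 64z = (4)(z**3 + z**2 - 20z) + (-36z**2 + 144z)
  z**3 + z**2 - 20z = (-(1/36)z - 5/36)(-36z**2 + 144z) + (0)
Last nonzero remainder: -36z**2 + 144z. Dividing through by -36 gives the monic gcd z**2 - 4z.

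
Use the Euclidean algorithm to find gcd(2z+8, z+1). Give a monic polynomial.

1

By polynomial division,
  2z+8 = (2)(z+1) + (6)
  z+1 = ((1/6)z+1/6)(6) + (0)
The last nonzero remainder is the constant 6, so the polynomials are coprime and gcd = 1.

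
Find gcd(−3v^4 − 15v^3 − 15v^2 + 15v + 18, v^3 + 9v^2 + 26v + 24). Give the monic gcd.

v^2 + 5v + 6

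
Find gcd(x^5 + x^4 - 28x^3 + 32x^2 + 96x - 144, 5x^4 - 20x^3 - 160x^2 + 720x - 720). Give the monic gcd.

x^3 + 2x^2 - 20x + 24

Repeated division with remainder:
  x^5 + x^4 - 28x^3 + 32x^2 + 96x - 144 = ((1/5)x + 1)(5x^4 - 20x^3 - 160x^2 + 720x - 720) + (24x^3 + 48x^2 - 480x + 576)
  5x^4 - 20x^3 - 160x^2 + 720x - 720 = ((5/24)x - 5/4)(24x^3 + 48x^2 - 480x + 576) + (0)
Last nonzero remainder: 24x^3 + 48x^2 - 480x + 576. Dividing through by 24 gives the monic gcd x^3 + 2x^2 - 20x + 24.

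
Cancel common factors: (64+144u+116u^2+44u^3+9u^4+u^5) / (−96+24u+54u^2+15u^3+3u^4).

(2+3u+u^2)/(−3+3u)

Euclidean algorithm in ℚ[u]:
  u^5+9u^4+44u^3+116u^2+144u+64 = ((1/3)u+4/3)(3u^4+15u^3+54u^2+24u−96) + (6u^3+36u^2+144u+192)
  3u^4+15u^3+54u^2+24u−96 = ((1/2)u−1/2)(6u^3+36u^2+144u+192) + (0)
Last nonzero remainder: 6u^3+36u^2+144u+192. Dividing through by 6 gives the monic gcd u^3+6u^2+24u+32.
Cancel u^3+6u^2+24u+32 from numerator and denominator to get the reduced form.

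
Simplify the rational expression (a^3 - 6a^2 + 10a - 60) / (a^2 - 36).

Apply the Euclidean algorithm:
  a^3 - 6a^2 + 10a - 60 = (a - 6)(a^2 - 36) + (46a - 276)
  a^2 - 36 = ((1/46)a + 3/23)(46a - 276) + (0)
Last nonzero remainder: 46a - 276. Dividing through by 46 gives the monic gcd a - 6.
Cancel a - 6 from numerator and denominator to get the reduced form.

(a^2 + 10)/(a + 6)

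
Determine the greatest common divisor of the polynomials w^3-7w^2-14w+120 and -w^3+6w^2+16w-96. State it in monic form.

Repeated division with remainder:
  w^3-7w^2-14w+120 = (-1)(-w^3+6w^2+16w-96) + (-w^2+2w+24)
  -w^3+6w^2+16w-96 = (w-4)(-w^2+2w+24) + (0)
Last nonzero remainder: -w^2+2w+24. Dividing through by -1 gives the monic gcd w^2-2w-24.

w^2-2w-24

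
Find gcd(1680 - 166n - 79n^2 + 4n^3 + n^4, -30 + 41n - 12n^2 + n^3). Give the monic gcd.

Euclidean algorithm in ℚ[n]:
  n^4 + 4n^3 - 79n^2 - 166n + 1680 = (n + 16)(n^3 - 12n^2 + 41n - 30) + (72n^2 - 792n + 2160)
  n^3 - 12n^2 + 41n - 30 = ((1/72)n - 1/72)(72n^2 - 792n + 2160) + (0)
Last nonzero remainder: 72n^2 - 792n + 2160. Dividing through by 72 gives the monic gcd n^2 - 11n + 30.

30 - 11n + n^2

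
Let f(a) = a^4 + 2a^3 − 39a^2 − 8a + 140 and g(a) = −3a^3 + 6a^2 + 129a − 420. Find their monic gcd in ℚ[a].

a^2 + 2a − 35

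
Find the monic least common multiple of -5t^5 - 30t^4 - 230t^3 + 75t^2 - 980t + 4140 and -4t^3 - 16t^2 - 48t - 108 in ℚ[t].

By polynomial division,
  -5t^5 - 30t^4 - 230t^3 + 75t^2 - 980t + 4140 = ((5/4)t^2 + (5/2)t + 65/2)(-4t^3 - 16t^2 - 48t - 108) + (850t^2 + 850t + 7650)
  -4t^3 - 16t^2 - 48t - 108 = (-(2/425)t - 6/425)(850t^2 + 850t + 7650) + (0)
Last nonzero remainder: 850t^2 + 850t + 7650. Dividing through by 850 gives the monic gcd t^2 + t + 9.
Then lcm(f, g) = f·g / gcd(f, g); expanding and making the result monic gives the answer.

t^6 + 9t^5 + 64t^4 + 123t^3 + 151t^2 - 240t - 2484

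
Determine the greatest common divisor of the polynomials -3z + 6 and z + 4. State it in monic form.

By polynomial division,
  -3z + 6 = (-3)(z + 4) + (18)
  z + 4 = ((1/18)z + 2/9)(18) + (0)
The last nonzero remainder is the constant 18, so the polynomials are coprime and gcd = 1.

1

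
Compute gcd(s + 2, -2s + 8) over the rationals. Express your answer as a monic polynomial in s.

1

Apply the Euclidean algorithm:
  s + 2 = (-1/2)(-2s + 8) + (6)
  -2s + 8 = (-(1/3)s + 4/3)(6) + (0)
The last nonzero remainder is the constant 6, so the polynomials are coprime and gcd = 1.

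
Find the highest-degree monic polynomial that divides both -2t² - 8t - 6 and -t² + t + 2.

t + 1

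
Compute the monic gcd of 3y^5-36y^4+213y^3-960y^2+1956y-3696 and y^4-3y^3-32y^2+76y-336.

Apply the Euclidean algorithm:
  3y^5-36y^4+213y^3-960y^2+1956y-3696 = (3y-27)(y^4-3y^3-32y^2+76y-336) + (228y^3-2052y^2+5016y-12768)
  y^4-3y^3-32y^2+76y-336 = ((1/228)y+1/38)(228y^3-2052y^2+5016y-12768) + (0)
Last nonzero remainder: 228y^3-2052y^2+5016y-12768. Dividing through by 228 gives the monic gcd y^3-9y^2+22y-56.

y^3-9y^2+22y-56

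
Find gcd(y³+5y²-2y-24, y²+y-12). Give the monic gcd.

y+4

Euclidean algorithm in ℚ[y]:
  y³+5y²-2y-24 = (y+4)(y²+y-12) + (6y+24)
  y²+y-12 = ((1/6)y-1/2)(6y+24) + (0)
Last nonzero remainder: 6y+24. Dividing through by 6 gives the monic gcd y+4.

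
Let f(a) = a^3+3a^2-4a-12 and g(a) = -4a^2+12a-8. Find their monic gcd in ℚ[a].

a-2

Repeated division with remainder:
  a^3+3a^2-4a-12 = (-(1/4)a-3/2)(-4a^2+12a-8) + (12a-24)
  -4a^2+12a-8 = (-(1/3)a+1/3)(12a-24) + (0)
Last nonzero remainder: 12a-24. Dividing through by 12 gives the monic gcd a-2.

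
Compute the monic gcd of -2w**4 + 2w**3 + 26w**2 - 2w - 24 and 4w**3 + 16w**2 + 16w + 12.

w + 3

By polynomial division,
  -2w**4 + 2w**3 + 26w**2 - 2w - 24 = (-(1/2)w + 5/2)(4w**3 + 16w**2 + 16w + 12) + (-6w**2 - 36w - 54)
  4w**3 + 16w**2 + 16w + 12 = (-(2/3)w + 4/3)(-6w**2 - 36w - 54) + (28w + 84)
  -6w**2 - 36w - 54 = (-(3/14)w - 9/14)(28w + 84) + (0)
Last nonzero remainder: 28w + 84. Dividing through by 28 gives the monic gcd w + 3.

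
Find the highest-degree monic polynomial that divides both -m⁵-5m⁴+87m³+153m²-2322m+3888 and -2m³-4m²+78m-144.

m³+2m²-39m+72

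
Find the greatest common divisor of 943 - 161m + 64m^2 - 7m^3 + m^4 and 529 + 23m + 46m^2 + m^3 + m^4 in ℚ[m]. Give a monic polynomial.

23 + m^2

Apply the Euclidean algorithm:
  m^4 - 7m^3 + 64m^2 - 161m + 943 = (m^4 + m^3 + 46m^2 + 23m + 529) + (-8m^3 + 18m^2 - 184m + 414)
  m^4 + m^3 + 46m^2 + 23m + 529 = (-(1/8)m - 13/32)(-8m^3 + 18m^2 - 184m + 414) + ((485/16)m^2 + 11155/16)
  -8m^3 + 18m^2 - 184m + 414 = (-(128/485)m + 288/485)((485/16)m^2 + 11155/16) + (0)
Last nonzero remainder: (485/16)m^2 + 11155/16. Dividing through by 485/16 gives the monic gcd m^2 + 23.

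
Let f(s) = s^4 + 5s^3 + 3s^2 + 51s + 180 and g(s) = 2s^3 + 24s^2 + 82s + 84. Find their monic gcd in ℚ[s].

s + 3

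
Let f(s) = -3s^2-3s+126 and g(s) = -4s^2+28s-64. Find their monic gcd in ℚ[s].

1

Euclidean algorithm in ℚ[s]:
  -3s^2-3s+126 = (3/4)(-4s^2+28s-64) + (-24s+174)
  -4s^2+28s-64 = ((1/6)s+1/24)(-24s+174) + (-285/4)
  -24s+174 = ((32/95)s-232/95)(-285/4) + (0)
The last nonzero remainder is the constant -285/4, so the polynomials are coprime and gcd = 1.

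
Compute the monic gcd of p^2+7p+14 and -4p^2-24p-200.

1

Euclidean algorithm in ℚ[p]:
  p^2+7p+14 = (-1/4)(-4p^2-24p-200) + (p-36)
  -4p^2-24p-200 = (-4p-168)(p-36) + (-6248)
  p-36 = (-(1/6248)p+9/1562)(-6248) + (0)
The last nonzero remainder is the constant -6248, so the polynomials are coprime and gcd = 1.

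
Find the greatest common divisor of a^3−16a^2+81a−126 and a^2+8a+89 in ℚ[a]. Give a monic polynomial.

1

Apply the Euclidean algorithm:
  a^3−16a^2+81a−126 = (a−24)(a^2+8a+89) + (184a+2010)
  a^2+8a+89 = ((1/184)a−269/16928)(184a+2010) + (1023641/8464)
  184a+2010 = ((1557376/1023641)a+17012640/1023641)(1023641/8464) + (0)
The last nonzero remainder is the constant 1023641/8464, so the polynomials are coprime and gcd = 1.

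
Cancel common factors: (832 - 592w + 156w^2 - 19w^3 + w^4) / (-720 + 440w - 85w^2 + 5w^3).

(52 - 11w + w^2)/(-45 + 5w)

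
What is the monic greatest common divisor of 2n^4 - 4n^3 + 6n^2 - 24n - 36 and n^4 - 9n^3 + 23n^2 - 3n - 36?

Repeated division with remainder:
  2n^4 - 4n^3 + 6n^2 - 24n - 36 = (2)(n^4 - 9n^3 + 23n^2 - 3n - 36) + (14n^3 - 40n^2 - 18n + 36)
  n^4 - 9n^3 + 23n^2 - 3n - 36 = ((1/14)n - 43/98)(14n^3 - 40n^2 - 18n + 36) + ((330/49)n^2 - (660/49)n - 990/49)
  14n^3 - 40n^2 - 18n + 36 = ((343/165)n - 98/55)((330/49)n^2 - (660/49)n - 990/49) + (0)
Last nonzero remainder: (330/49)n^2 - (660/49)n - 990/49. Dividing through by 330/49 gives the monic gcd n^2 - 2n - 3.

n^2 - 2n - 3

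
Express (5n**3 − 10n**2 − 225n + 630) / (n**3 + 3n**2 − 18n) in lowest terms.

(5n**2 + 5n − 210)/(n**2 + 6n)

Euclidean algorithm in ℚ[n]:
  5n**3 − 10n**2 − 225n + 630 = (5)(n**3 + 3n**2 − 18n) + (−25n**2 − 135n + 630)
  n**3 + 3n**2 − 18n = (−(1/25)n + 12/125)(−25n**2 − 135n + 630) + ((504/25)n − 1512/25)
  −25n**2 − 135n + 630 = (−(625/504)n − 125/12)((504/25)n − 1512/25) + (0)
Last nonzero remainder: (504/25)n − 1512/25. Dividing through by 504/25 gives the monic gcd n − 3.
Cancel n − 3 from numerator and denominator to get the reduced form.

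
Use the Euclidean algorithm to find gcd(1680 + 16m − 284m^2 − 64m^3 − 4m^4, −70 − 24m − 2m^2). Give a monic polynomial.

Apply the Euclidean algorithm:
  −4m^4 − 64m^3 − 284m^2 + 16m + 1680 = (2m^2 + 8m − 24)(−2m^2 − 24m − 70) + (0)
Last nonzero remainder: −2m^2 − 24m − 70. Dividing through by −2 gives the monic gcd m^2 + 12m + 35.

35 + 12m + m^2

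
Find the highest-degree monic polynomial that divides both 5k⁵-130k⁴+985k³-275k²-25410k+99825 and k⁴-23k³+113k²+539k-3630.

k³-17k²+11k+605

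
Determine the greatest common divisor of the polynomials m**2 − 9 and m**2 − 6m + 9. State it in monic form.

m − 3

Euclidean algorithm in ℚ[m]:
  m**2 − 9 = (m**2 − 6m + 9) + (6m − 18)
  m**2 − 6m + 9 = ((1/6)m − 1/2)(6m − 18) + (0)
Last nonzero remainder: 6m − 18. Dividing through by 6 gives the monic gcd m − 3.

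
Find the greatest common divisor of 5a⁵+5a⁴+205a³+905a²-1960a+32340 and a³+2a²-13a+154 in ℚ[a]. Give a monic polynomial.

Euclidean algorithm in ℚ[a]:
  5a⁵+5a⁴+205a³+905a²-1960a+32340 = (5a²-5a+280)(a³+2a²-13a+154) + (-490a²+2450a-10780)
  a³+2a²-13a+154 = (-(1/490)a-1/70)(-490a²+2450a-10780) + (0)
Last nonzero remainder: -490a²+2450a-10780. Dividing through by -490 gives the monic gcd a²-5a+22.

a²-5a+22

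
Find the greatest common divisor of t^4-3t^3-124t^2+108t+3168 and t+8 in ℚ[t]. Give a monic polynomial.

t+8

Repeated division with remainder:
  t^4-3t^3-124t^2+108t+3168 = (t^3-11t^2-36t+396)(t+8) + (0)
The last nonzero remainder t+8 is already monic.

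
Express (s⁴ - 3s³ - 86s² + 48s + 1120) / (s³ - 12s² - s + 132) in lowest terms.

(s³ + s² - 82s - 280)/(s² - 8s - 33)

Apply the Euclidean algorithm:
  s⁴ - 3s³ - 86s² + 48s + 1120 = (s + 9)(s³ - 12s² - s + 132) + (23s² - 75s - 68)
  s³ - 12s² - s + 132 = ((1/23)s - 201/529)(23s² - 75s - 68) + (-(14040/529)s + 56160/529)
  23s² - 75s - 68 = (-(12167/14040)s - 8993/14040)(-(14040/529)s + 56160/529) + (0)
Last nonzero remainder: -(14040/529)s + 56160/529. Dividing through by -14040/529 gives the monic gcd s - 4.
Cancel s - 4 from numerator and denominator to get the reduced form.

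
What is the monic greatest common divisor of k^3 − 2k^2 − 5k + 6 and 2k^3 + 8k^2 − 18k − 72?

k − 3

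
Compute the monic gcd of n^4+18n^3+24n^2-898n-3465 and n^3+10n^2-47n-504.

n^2+2n-63

Apply the Euclidean algorithm:
  n^4+18n^3+24n^2-898n-3465 = (n+8)(n^3+10n^2-47n-504) + (-9n^2-18n+567)
  n^3+10n^2-47n-504 = (-(1/9)n-8/9)(-9n^2-18n+567) + (0)
Last nonzero remainder: -9n^2-18n+567. Dividing through by -9 gives the monic gcd n^2+2n-63.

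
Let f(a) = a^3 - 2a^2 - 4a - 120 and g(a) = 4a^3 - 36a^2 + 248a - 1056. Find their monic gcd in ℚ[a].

a - 6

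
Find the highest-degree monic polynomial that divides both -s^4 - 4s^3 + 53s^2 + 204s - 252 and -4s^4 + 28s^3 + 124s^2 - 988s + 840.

s^3 - 2s^2 - 41s + 42

By polynomial division,
  -s^4 - 4s^3 + 53s^2 + 204s - 252 = (1/4)(-4s^4 + 28s^3 + 124s^2 - 988s + 840) + (-11s^3 + 22s^2 + 451s - 462)
  -4s^4 + 28s^3 + 124s^2 - 988s + 840 = ((4/11)s - 20/11)(-11s^3 + 22s^2 + 451s - 462) + (0)
Last nonzero remainder: -11s^3 + 22s^2 + 451s - 462. Dividing through by -11 gives the monic gcd s^3 - 2s^2 - 41s + 42.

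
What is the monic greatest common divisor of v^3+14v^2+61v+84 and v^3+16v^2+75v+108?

Repeated division with remainder:
  v^3+14v^2+61v+84 = (v^3+16v^2+75v+108) + (-2v^2-14v-24)
  v^3+16v^2+75v+108 = (-(1/2)v-9/2)(-2v^2-14v-24) + (0)
Last nonzero remainder: -2v^2-14v-24. Dividing through by -2 gives the monic gcd v^2+7v+12.

v^2+7v+12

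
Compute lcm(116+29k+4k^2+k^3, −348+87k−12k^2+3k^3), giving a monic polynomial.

−464+13k^2+k^4

Apply the Euclidean algorithm:
  k^3+4k^2+29k+116 = (1/3)(3k^3−12k^2+87k−348) + (8k^2+232)
  3k^3−12k^2+87k−348 = ((3/8)k−3/2)(8k^2+232) + (0)
Last nonzero remainder: 8k^2+232. Dividing through by 8 gives the monic gcd k^2+29.
Then lcm(f, g) = f·g / gcd(f, g); expanding and making the result monic gives the answer.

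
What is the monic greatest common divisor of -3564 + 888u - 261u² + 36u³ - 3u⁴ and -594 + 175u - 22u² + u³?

54 - 11u + u²

Apply the Euclidean algorithm:
  -3u⁴ + 36u³ - 261u² + 888u - 3564 = (-3u - 30)(u³ - 22u² + 175u - 594) + (-396u² + 4356u - 21384)
  u³ - 22u² + 175u - 594 = (-(1/396)u + 1/36)(-396u² + 4356u - 21384) + (0)
Last nonzero remainder: -396u² + 4356u - 21384. Dividing through by -396 gives the monic gcd u² - 11u + 54.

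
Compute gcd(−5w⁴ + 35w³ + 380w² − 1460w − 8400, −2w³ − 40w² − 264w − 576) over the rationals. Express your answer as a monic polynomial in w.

Repeated division with remainder:
  −5w⁴ + 35w³ + 380w² − 1460w − 8400 = ((5/2)w − 135/2)(−2w³ − 40w² − 264w − 576) + (−1660w² − 17840w − 47280)
  −2w³ − 40w² − 264w − 576 = ((1/830)w + 384/34445)(−1660w² − 17840w − 47280) + (−(56160/6889)w − 336960/6889)
  −1660w² − 17840w − 47280 = ((571787/2808)w + 1357133/1404)(−(56160/6889)w − 336960/6889) + (0)
Last nonzero remainder: −(56160/6889)w − 336960/6889. Dividing through by −56160/6889 gives the monic gcd w + 6.

w + 6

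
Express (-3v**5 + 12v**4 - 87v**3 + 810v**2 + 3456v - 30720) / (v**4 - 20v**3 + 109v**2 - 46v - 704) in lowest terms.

Repeated division with remainder:
  -3v**5 + 12v**4 - 87v**3 + 810v**2 + 3456v - 30720 = (-3v - 48)(v**4 - 20v**3 + 109v**2 - 46v - 704) + (-720v**3 + 5904v**2 - 864v - 64512)
  v**4 - 20v**3 + 109v**2 - 46v - 704 = (-(1/720)v + 59/3600)(-720v**3 + 5904v**2 - 864v - 64512) + ((276/25)v**2 - (3036/25)v + 8832/25)
  -720v**3 + 5904v**2 - 864v - 64512 = (-(1500/23)v - 4200/23)((276/25)v**2 - (3036/25)v + 8832/25) + (0)
Last nonzero remainder: (276/25)v**2 - (3036/25)v + 8832/25. Dividing through by 276/25 gives the monic gcd v**2 - 11v + 32.
Cancel v**2 - 11v + 32 from numerator and denominator to get the reduced form.

(-3v**3 - 21v**2 - 222v - 960)/(v**2 - 9v - 22)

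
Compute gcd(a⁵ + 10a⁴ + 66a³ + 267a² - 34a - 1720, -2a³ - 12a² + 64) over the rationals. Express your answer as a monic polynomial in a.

a² + 2a - 8

Apply the Euclidean algorithm:
  a⁵ + 10a⁴ + 66a³ + 267a² - 34a - 1720 = (-(1/2)a² - 2a - 21)(-2a³ - 12a² + 64) + (47a² + 94a - 376)
  -2a³ - 12a² + 64 = (-(2/47)a - 8/47)(47a² + 94a - 376) + (0)
Last nonzero remainder: 47a² + 94a - 376. Dividing through by 47 gives the monic gcd a² + 2a - 8.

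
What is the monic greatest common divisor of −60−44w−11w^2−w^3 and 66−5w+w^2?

1

Euclidean algorithm in ℚ[w]:
  −w^3−11w^2−44w−60 = (−w−16)(w^2−5w+66) + (−58w+996)
  w^2−5w+66 = (−(1/58)w−353/1682)(−58w+996) + (231300/841)
  −58w+996 = (−(24389/115650)w+69803/19275)(231300/841) + (0)
The last nonzero remainder is the constant 231300/841, so the polynomials are coprime and gcd = 1.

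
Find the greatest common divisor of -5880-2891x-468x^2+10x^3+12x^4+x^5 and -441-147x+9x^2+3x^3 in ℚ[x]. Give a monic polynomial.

-49+x^2

Repeated division with remainder:
  x^5+12x^4+10x^3-468x^2-2891x-5880 = ((1/3)x^2+3x+32/3)(3x^3+9x^2-147x-441) + (24x^2-1176)
  3x^3+9x^2-147x-441 = ((1/8)x+3/8)(24x^2-1176) + (0)
Last nonzero remainder: 24x^2-1176. Dividing through by 24 gives the monic gcd x^2-49.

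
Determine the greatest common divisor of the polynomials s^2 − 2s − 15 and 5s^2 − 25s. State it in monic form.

s − 5

Repeated division with remainder:
  s^2 − 2s − 15 = (1/5)(5s^2 − 25s) + (3s − 15)
  5s^2 − 25s = ((5/3)s)(3s − 15) + (0)
Last nonzero remainder: 3s − 15. Dividing through by 3 gives the monic gcd s − 5.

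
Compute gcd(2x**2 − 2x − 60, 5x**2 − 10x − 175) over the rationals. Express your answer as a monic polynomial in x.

x + 5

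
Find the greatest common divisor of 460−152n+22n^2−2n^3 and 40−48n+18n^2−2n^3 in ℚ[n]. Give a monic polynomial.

−5+n

Apply the Euclidean algorithm:
  −2n^3+22n^2−152n+460 = (−2n^3+18n^2−48n+40) + (4n^2−104n+420)
  −2n^3+18n^2−48n+40 = (−(1/2)n−17/2)(4n^2−104n+420) + (−722n+3610)
  4n^2−104n+420 = (−(2/361)n+42/361)(−722n+3610) + (0)
Last nonzero remainder: −722n+3610. Dividing through by −722 gives the monic gcd n−5.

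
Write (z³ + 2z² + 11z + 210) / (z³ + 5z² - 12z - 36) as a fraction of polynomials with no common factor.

(z² - 4z + 35)/(z² - z - 6)

Apply the Euclidean algorithm:
  z³ + 2z² + 11z + 210 = (z³ + 5z² - 12z - 36) + (-3z² + 23z + 246)
  z³ + 5z² - 12z - 36 = (-(1/3)z - 38/9)(-3z² + 23z + 246) + ((1504/9)z + 3008/3)
  -3z² + 23z + 246 = (-(27/1504)z + 369/1504)((1504/9)z + 3008/3) + (0)
Last nonzero remainder: (1504/9)z + 3008/3. Dividing through by 1504/9 gives the monic gcd z + 6.
Cancel z + 6 from numerator and denominator to get the reduced form.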